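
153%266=153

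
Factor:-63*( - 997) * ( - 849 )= -53326539 = - 3^3 * 7^1*283^1*997^1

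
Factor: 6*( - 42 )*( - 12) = 3024 = 2^4*3^3*7^1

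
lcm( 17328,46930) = 1126320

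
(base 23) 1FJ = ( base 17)319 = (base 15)3e8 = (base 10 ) 893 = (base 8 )1575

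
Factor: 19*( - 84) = - 2^2 * 3^1 * 7^1 *19^1= - 1596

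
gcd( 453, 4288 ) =1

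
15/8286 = 5/2762= 0.00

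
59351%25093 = 9165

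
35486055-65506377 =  - 30020322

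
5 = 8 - 3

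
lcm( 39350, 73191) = 3659550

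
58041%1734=819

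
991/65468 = 991/65468 = 0.02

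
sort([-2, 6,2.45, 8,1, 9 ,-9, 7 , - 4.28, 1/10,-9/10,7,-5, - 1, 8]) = [- 9,- 5, - 4.28, - 2 ,-1, - 9/10,1/10,1 , 2.45,6 , 7,7, 8, 8,9]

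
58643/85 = 58643/85 = 689.92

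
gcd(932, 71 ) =1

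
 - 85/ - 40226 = 85/40226 = 0.00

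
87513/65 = 1346+23/65  =  1346.35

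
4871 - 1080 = 3791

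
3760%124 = 40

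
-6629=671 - 7300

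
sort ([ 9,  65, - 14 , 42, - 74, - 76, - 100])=[ - 100, - 76, - 74, - 14,9  ,  42,65 ]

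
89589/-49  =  -1829+ 32/49 = -1828.35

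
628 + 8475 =9103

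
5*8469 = 42345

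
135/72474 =45/24158=   0.00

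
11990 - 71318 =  - 59328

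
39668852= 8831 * 4492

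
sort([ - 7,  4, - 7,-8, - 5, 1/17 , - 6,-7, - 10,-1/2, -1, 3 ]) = [ - 10,- 8,  -  7 , - 7, - 7,-6,  -  5, - 1, - 1/2,1/17,3,  4 ]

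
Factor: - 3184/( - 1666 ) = 1592/833 = 2^3 * 7^ ( -2) *17^( - 1) * 199^1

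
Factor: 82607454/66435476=2^(- 1 ) * 3^2*17^1 * 19^(-1)*499^1*541^1 * 874151^( - 1)  =  41303727/33217738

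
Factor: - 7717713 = - 3^1*101^1*25471^1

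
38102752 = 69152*551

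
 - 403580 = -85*4748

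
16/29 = 16/29 = 0.55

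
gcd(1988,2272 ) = 284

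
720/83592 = 10/1161 = 0.01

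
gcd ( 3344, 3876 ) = 76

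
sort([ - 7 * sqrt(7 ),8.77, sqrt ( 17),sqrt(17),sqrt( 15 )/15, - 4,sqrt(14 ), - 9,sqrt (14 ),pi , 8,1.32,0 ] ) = [ - 7*sqrt(7),- 9, - 4, 0,sqrt( 15)/15 , 1.32,pi,sqrt( 14),sqrt(14) , sqrt(17),sqrt(17 ), 8, 8.77]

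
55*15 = 825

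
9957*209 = 2081013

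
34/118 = 17/59 =0.29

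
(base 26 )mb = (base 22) 14b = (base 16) 247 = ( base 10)583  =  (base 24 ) 107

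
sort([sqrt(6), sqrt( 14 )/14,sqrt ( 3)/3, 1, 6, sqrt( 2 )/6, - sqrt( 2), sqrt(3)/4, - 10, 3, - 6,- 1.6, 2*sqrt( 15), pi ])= [ - 10 , - 6,-1.6 , - sqrt( 2 ),sqrt( 2)/6,sqrt( 14)/14, sqrt(3 )/4, sqrt( 3 )/3, 1, sqrt(6 ), 3,pi, 6, 2*sqrt( 15)]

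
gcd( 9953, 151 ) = 1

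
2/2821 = 2/2821  =  0.00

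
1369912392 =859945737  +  509966655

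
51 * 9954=507654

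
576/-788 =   -  144/197  =  -  0.73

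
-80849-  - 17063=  -63786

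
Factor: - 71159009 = -19^1 * 3745211^1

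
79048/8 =9881 = 9881.00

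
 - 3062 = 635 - 3697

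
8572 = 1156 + 7416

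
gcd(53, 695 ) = 1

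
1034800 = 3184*325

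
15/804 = 5/268 = 0.02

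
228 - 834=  - 606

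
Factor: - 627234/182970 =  - 3^( - 1 )  *  5^( -1) * 19^(  -  1 )*977^1=- 977/285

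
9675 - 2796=6879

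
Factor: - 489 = - 3^1*163^1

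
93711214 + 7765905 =101477119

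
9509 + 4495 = 14004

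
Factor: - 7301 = - 7^2*149^1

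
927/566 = 927/566= 1.64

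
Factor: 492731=492731^1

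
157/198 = 157/198 = 0.79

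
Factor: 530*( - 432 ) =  - 228960 = - 2^5*3^3*5^1* 53^1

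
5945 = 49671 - 43726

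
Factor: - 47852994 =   -  2^1*3^1*7^1*17^1*67021^1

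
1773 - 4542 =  -2769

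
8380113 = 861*9733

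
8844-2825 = 6019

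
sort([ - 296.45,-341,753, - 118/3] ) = [-341, -296.45, - 118/3, 753 ]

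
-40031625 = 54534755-94566380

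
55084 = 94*586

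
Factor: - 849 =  - 3^1*283^1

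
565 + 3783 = 4348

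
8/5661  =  8/5661 = 0.00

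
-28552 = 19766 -48318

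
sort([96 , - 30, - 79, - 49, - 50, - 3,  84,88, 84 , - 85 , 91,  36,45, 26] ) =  [- 85, - 79, - 50, - 49,- 30,  -  3,26,36,45,84,84,88,91,96]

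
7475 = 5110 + 2365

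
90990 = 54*1685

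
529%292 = 237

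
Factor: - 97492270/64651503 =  -2^1 * 3^( - 1)*5^1*7^( - 1 )*101^1*96527^1* 3078643^ ( - 1) 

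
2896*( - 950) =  - 2751200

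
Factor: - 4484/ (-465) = 2^2*3^( - 1 )*5^( - 1 )*19^1*31^( - 1 )*59^1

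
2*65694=131388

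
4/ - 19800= - 1 + 4949/4950 = -  0.00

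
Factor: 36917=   19^1*29^1*67^1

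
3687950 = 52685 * 70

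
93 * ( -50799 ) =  - 4724307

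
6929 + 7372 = 14301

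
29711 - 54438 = -24727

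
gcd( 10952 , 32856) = 10952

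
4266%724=646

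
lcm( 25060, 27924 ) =977340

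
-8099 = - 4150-3949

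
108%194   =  108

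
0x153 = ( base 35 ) 9o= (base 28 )c3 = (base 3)110120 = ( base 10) 339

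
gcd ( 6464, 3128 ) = 8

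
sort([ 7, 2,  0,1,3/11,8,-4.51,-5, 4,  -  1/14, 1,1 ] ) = [- 5,-4.51, - 1/14,0,3/11 , 1,1, 1 , 2,4,7, 8]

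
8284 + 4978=13262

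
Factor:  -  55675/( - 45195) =3^ ( - 1 )*5^1*17^1*23^( - 1) = 85/69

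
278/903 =278/903= 0.31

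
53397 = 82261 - 28864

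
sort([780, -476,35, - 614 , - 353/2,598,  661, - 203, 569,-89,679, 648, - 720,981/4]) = [ - 720, - 614,  -  476, - 203, - 353/2, - 89,  35,981/4, 569, 598, 648, 661,  679, 780]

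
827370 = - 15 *( - 55158 )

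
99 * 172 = 17028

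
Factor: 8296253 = 7^1*1185179^1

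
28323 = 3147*9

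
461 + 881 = 1342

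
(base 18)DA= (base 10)244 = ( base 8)364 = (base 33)7D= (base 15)114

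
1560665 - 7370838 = -5810173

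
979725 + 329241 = 1308966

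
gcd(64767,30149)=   1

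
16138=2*8069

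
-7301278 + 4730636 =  - 2570642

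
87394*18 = 1573092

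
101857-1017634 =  - 915777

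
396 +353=749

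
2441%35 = 26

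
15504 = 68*228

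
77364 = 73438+3926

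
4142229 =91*45519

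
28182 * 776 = 21869232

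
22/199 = 22/199 = 0.11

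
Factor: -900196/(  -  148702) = 902/149 = 2^1*11^1*41^1 * 149^( - 1)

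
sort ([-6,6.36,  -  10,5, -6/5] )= [ - 10,-6 , - 6/5 , 5,  6.36 ]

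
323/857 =323/857 =0.38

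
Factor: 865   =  5^1*173^1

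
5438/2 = 2719 = 2719.00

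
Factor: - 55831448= -2^3*6978931^1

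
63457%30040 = 3377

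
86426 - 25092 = 61334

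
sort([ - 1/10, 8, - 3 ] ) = [ - 3 , - 1/10, 8]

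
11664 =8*1458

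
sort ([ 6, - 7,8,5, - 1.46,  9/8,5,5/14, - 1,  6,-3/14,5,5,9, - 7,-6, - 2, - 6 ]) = [ - 7,-7, - 6 ,  -  6, - 2, - 1.46, - 1, - 3/14,5/14 , 9/8,5,5,5,5,6,6, 8,9 ]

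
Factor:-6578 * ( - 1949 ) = 12820522 = 2^1*11^1*13^1*23^1*1949^1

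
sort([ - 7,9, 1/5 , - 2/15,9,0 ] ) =[ - 7,-2/15 , 0,1/5,9,  9]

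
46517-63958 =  - 17441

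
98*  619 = 60662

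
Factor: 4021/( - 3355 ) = - 5^( -1)*11^(-1)* 61^( - 1)*4021^1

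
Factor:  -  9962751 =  - 3^1 *191^1 * 17387^1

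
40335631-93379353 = -53043722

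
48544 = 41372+7172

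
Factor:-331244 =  - 2^2 *82811^1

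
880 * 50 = 44000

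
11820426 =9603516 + 2216910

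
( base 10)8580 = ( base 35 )705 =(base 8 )20604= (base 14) 31AC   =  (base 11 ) 64A0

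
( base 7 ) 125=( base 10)68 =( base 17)40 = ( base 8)104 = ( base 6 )152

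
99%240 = 99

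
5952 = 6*992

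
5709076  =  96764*59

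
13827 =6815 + 7012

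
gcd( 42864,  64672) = 752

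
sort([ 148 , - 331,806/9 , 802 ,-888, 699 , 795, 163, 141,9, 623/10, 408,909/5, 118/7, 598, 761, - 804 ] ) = [ -888, - 804, - 331,9, 118/7, 623/10,806/9,  141, 148, 163, 909/5, 408  ,  598, 699 , 761, 795,  802]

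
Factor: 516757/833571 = 3^( - 4 )*  41^(- 1 )*251^( -1)*516757^1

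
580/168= 3+19/42 =3.45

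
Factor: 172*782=134504 = 2^3*17^1*23^1*43^1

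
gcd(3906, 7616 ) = 14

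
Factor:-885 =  - 3^1 * 5^1* 59^1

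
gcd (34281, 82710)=9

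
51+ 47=98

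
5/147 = 5/147  =  0.03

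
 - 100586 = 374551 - 475137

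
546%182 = 0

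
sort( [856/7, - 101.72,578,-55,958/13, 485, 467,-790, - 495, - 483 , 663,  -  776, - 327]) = [ - 790,-776 ,-495, - 483,-327 , - 101.72, - 55, 958/13,856/7,467,485,  578 , 663]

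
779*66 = 51414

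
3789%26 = 19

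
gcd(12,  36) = 12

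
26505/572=26505/572  =  46.34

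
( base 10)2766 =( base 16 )ACE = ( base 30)326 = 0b101011001110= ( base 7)11031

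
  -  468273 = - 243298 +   -  224975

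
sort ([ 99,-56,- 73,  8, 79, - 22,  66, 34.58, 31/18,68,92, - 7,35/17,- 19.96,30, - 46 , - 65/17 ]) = [ - 73,  -  56,  -  46,-22,-19.96 , - 7, - 65/17, 31/18,35/17, 8, 30,34.58,66, 68,79,92, 99 ] 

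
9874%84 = 46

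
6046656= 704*8589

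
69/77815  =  69/77815 = 0.00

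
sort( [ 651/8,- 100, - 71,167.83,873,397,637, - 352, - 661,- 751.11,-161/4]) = [ - 751.11,-661, - 352, - 100, - 71,  -  161/4, 651/8 , 167.83,397, 637, 873 ] 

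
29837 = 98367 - 68530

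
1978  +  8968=10946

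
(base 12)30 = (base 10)36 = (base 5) 121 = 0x24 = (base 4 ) 210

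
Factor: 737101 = 47^1*15683^1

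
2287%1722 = 565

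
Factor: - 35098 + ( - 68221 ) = - 103319^1 = - 103319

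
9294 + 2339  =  11633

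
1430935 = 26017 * 55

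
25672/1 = 25672 = 25672.00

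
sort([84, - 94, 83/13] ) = [ - 94 , 83/13, 84 ] 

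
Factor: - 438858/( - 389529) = 2^1*3^1 *43^1*229^( - 1 ) = 258/229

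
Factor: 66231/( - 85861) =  - 3^3* 11^1 * 19^( - 1)*223^1*4519^( - 1 ) 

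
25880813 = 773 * 33481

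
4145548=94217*44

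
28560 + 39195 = 67755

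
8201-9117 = - 916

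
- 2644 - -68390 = 65746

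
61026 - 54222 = 6804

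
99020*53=5248060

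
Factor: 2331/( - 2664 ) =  - 2^(-3)*7^1 = - 7/8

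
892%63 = 10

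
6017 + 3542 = 9559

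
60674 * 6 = 364044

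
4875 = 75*65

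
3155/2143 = 1 + 1012/2143 = 1.47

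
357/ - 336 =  - 2 + 15/16 = - 1.06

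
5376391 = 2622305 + 2754086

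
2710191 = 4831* 561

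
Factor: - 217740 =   -  2^2 * 3^1*5^1*19^1*191^1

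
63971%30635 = 2701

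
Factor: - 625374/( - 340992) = 2^( - 9)*3^1 * 313^1 = 939/512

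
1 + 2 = 3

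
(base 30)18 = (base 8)46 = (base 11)35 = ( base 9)42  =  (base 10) 38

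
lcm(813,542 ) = 1626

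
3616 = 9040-5424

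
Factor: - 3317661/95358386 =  - 2^(  -  1)*3^2*449^1*821^1*47679193^ ( - 1) 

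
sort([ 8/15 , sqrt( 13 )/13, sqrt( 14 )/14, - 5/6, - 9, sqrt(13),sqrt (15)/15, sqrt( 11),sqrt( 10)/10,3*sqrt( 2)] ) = [ - 9, - 5/6,  sqrt( 15)/15,sqrt(14) /14,sqrt( 13 )/13, sqrt( 10 )/10, 8/15, sqrt (11 ),sqrt( 13), 3*sqrt( 2)]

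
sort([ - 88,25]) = [-88, 25] 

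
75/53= 1 +22/53  =  1.42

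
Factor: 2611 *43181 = 7^1*29^1 *373^1 * 1489^1  =  112745591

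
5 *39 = 195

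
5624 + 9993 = 15617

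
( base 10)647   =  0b1010000111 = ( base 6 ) 2555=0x287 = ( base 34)j1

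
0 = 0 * 7711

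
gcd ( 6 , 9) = 3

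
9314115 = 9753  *955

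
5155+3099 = 8254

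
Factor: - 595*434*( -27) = 2^1*3^3 *5^1*7^2*17^1 *31^1 = 6972210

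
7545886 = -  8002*(  -  943)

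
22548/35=644 + 8/35 = 644.23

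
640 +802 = 1442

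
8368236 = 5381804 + 2986432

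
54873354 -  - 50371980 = 105245334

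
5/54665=1/10933 = 0.00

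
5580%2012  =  1556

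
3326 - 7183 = -3857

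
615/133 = 615/133 = 4.62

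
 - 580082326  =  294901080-874983406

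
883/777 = 883/777  =  1.14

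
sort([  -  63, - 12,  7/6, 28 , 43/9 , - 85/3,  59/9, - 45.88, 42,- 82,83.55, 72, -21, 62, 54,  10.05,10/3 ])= [ - 82, - 63, - 45.88 , - 85/3, - 21,- 12 , 7/6,10/3,43/9, 59/9,10.05, 28, 42,54,62, 72,  83.55] 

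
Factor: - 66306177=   -  3^2*7^1*1052479^1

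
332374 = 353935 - 21561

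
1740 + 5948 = 7688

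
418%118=64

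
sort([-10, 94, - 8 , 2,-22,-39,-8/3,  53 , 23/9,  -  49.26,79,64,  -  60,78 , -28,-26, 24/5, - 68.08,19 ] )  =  [ - 68.08,-60  , - 49.26,-39,-28, - 26,-22, - 10, - 8 ,-8/3, 2 , 23/9, 24/5, 19, 53, 64,  78,  79,94 ] 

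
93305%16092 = 12845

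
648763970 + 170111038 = 818875008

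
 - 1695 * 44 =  - 74580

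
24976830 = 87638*285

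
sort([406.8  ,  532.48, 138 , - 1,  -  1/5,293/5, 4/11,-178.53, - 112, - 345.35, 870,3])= [ -345.35, - 178.53, - 112, - 1,-1/5, 4/11,3, 293/5, 138, 406.8, 532.48,870 ] 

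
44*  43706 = 1923064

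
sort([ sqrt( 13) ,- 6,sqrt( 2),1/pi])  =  [ - 6, 1/pi,sqrt( 2), sqrt( 13)] 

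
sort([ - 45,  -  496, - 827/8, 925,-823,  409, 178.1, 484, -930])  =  [ - 930, - 823 ,  -  496, - 827/8,- 45, 178.1,  409 , 484 , 925] 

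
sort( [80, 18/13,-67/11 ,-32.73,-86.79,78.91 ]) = [ - 86.79, - 32.73,-67/11, 18/13,  78.91,80] 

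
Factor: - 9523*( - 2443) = 23264689 = 7^1*89^1*107^1*349^1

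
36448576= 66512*548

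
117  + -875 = -758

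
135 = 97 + 38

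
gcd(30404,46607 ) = 11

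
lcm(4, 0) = 0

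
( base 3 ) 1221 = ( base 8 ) 64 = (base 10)52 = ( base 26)20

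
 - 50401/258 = -196 + 167/258 = -195.35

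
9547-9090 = 457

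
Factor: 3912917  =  19^1*41^1*5023^1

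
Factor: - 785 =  - 5^1*157^1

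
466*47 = 21902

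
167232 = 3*55744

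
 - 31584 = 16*(-1974)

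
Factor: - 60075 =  - 3^3*5^2*89^1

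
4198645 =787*5335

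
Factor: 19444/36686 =9722/18343 = 2^1 * 13^( - 1 )*17^( - 1)*83^(  -  1)*4861^1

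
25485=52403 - 26918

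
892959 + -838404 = 54555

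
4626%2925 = 1701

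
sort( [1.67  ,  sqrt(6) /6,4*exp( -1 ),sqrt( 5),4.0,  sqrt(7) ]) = [ sqrt(6 ) /6,4*exp( - 1), 1.67 , sqrt(5),sqrt( 7 ), 4.0] 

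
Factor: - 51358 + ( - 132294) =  - 2^2*7^2*937^1 = - 183652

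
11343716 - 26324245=-14980529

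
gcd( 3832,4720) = 8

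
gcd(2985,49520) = 5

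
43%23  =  20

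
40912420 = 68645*596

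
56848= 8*7106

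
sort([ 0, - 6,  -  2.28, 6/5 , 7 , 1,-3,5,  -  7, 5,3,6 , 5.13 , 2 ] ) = [ - 7, - 6 , - 3, - 2.28, 0, 1 , 6/5, 2, 3,5, 5,5.13,6,7] 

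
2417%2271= 146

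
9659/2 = 4829  +  1/2=4829.50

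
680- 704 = -24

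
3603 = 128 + 3475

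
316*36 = 11376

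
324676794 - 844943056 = - 520266262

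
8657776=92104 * 94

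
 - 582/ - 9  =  194/3 = 64.67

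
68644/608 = 112 + 137/152=112.90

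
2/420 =1/210 = 0.00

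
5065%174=19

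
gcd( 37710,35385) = 15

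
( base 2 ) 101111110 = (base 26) EI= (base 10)382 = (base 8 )576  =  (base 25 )F7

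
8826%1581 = 921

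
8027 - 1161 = 6866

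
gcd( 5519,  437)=1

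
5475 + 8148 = 13623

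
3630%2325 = 1305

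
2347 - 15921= -13574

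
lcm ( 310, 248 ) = 1240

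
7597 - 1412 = 6185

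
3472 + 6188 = 9660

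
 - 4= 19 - 23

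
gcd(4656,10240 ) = 16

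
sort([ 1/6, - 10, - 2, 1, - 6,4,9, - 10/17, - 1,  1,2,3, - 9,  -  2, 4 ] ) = [-10,-9, - 6, - 2,-2, - 1, - 10/17,1/6, 1 , 1, 2,3, 4, 4,9 ] 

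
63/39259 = 63/39259 = 0.00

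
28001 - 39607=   -  11606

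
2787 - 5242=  - 2455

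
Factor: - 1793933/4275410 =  - 2^( - 1 ) * 5^(-1)*631^1*2843^1*427541^( - 1)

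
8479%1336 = 463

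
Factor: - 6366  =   -2^1*3^1 * 1061^1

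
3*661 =1983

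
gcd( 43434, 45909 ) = 9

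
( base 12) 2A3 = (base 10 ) 411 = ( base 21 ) JC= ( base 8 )633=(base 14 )215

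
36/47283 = 12/15761 = 0.00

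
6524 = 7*932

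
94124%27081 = 12881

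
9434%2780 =1094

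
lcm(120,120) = 120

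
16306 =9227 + 7079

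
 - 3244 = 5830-9074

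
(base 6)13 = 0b1001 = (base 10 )9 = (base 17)9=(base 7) 12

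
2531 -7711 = - 5180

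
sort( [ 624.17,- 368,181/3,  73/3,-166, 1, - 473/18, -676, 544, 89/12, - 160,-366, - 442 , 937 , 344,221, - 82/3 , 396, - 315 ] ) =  [ - 676,-442, - 368, - 366, - 315, - 166, - 160, - 82/3,- 473/18 , 1,  89/12, 73/3,181/3, 221,344, 396 , 544, 624.17 , 937]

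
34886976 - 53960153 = -19073177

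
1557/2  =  1557/2  =  778.50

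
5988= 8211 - 2223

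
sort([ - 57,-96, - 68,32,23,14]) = [ - 96, - 68, - 57, 14, 23, 32]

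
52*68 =3536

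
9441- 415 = 9026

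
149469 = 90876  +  58593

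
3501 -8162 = - 4661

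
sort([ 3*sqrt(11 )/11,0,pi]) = [0, 3*sqrt( 11) /11,pi] 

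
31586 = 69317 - 37731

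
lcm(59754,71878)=4959582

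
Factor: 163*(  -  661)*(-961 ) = 103541023=31^2  *163^1*661^1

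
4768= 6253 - 1485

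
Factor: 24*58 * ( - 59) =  - 2^4 *3^1 * 29^1*59^1=- 82128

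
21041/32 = 657 + 17/32 = 657.53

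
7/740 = 7/740 = 0.01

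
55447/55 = 1008 + 7/55 = 1008.13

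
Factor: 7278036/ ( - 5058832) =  - 2^( - 2)*3^1*316177^( - 1 )*606503^1 =-  1819509/1264708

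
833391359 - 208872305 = 624519054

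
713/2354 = 713/2354=0.30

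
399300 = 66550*6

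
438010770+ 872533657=1310544427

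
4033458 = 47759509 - 43726051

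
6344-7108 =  - 764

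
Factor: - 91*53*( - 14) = 67522  =  2^1*7^2*13^1*53^1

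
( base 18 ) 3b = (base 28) 29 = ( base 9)72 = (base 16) 41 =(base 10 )65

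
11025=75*147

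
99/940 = 99/940 = 0.11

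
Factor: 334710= 2^1 * 3^2 * 5^1* 3719^1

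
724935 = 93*7795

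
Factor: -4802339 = -4802339^1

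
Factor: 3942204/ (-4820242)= - 281586/344303= -2^1 * 3^1 * 71^1*139^(-1)*661^1*2477^( - 1 ) 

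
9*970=8730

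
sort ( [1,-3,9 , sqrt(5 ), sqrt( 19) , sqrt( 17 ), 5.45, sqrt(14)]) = [-3, 1, sqrt( 5 ),sqrt(14 ),sqrt( 17 ),sqrt( 19), 5.45, 9]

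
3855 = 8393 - 4538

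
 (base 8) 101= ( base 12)55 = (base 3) 2102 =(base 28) 29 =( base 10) 65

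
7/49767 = 7/49767  =  0.00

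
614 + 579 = 1193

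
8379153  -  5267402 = 3111751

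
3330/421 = 7 + 383/421   =  7.91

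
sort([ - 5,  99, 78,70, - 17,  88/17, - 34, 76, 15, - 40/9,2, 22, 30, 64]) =[ - 34, - 17,-5, - 40/9,2, 88/17,15, 22,  30, 64 , 70, 76, 78,99]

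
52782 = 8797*6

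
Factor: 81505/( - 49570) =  - 2^( - 1) * 4957^( - 1 )* 16301^1 = -16301/9914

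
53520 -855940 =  - 802420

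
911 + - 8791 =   -  7880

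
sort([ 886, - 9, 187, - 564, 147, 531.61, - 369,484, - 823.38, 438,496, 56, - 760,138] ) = [ - 823.38, - 760, - 564, - 369, - 9, 56,  138, 147  ,  187, 438, 484,496,531.61,886]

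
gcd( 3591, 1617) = 21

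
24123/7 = 3446 + 1/7  =  3446.14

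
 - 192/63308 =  - 48/15827 = - 0.00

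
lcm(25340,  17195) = 481460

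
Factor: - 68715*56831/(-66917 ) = 3905142165/66917 = 3^3 *5^1 * 17^1*61^ ( - 1)*509^1*1097^( - 1) * 3343^1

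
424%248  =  176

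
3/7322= 3/7322= 0.00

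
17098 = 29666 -12568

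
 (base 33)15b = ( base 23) 290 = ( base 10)1265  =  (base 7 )3455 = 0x4F1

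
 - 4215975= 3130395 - 7346370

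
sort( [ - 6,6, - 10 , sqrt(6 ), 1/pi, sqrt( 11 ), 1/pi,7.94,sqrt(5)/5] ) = [ - 10, - 6, 1/pi,1/pi, sqrt(5)/5  ,  sqrt( 6 ), sqrt(11), 6, 7.94 ]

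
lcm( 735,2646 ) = 13230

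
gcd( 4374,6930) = 18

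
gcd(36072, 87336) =72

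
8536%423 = 76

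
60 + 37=97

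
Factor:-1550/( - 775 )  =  2 = 2^1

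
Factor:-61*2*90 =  - 2^2*3^2*5^1*61^1=- 10980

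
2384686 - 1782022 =602664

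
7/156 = 7/156 = 0.04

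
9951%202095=9951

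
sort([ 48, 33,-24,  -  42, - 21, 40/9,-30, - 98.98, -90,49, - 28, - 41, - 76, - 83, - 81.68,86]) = [ - 98.98, -90,-83,- 81.68, - 76,  -  42, - 41, - 30,- 28, - 24, - 21,40/9,33 , 48, 49, 86]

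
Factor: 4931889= 3^1*1643963^1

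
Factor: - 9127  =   - 9127^1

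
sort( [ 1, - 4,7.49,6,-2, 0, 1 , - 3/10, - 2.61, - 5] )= [ - 5, - 4, - 2.61 ,  -  2, - 3/10, 0, 1 , 1, 6, 7.49]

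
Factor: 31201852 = 2^2*11^1*577^1 * 1229^1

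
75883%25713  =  24457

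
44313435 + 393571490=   437884925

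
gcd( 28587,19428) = 3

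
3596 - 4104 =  -508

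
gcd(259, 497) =7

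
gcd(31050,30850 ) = 50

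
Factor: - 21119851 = -439^1 * 48109^1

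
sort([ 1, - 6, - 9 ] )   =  [ - 9, - 6,1]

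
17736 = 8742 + 8994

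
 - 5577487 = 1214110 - 6791597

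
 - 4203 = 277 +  - 4480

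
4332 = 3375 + 957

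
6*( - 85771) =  - 514626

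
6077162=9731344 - 3654182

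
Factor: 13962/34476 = 2^( - 1)*13^ (-1)*17^( - 1)*179^1 = 179/442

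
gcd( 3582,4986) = 18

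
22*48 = 1056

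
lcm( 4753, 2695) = 261415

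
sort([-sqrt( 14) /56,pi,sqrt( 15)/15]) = [- sqrt( 14)/56, sqrt( 15)/15, pi]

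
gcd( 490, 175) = 35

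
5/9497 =5/9497 = 0.00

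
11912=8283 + 3629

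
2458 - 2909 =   -  451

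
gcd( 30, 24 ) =6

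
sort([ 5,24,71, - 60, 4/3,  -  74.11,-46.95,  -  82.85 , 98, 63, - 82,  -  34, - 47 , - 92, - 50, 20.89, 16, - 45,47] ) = [ - 92,-82.85, - 82 ,- 74.11 , - 60, - 50 , - 47 , - 46.95, - 45,-34, 4/3,5 , 16,20.89,24,47 , 63,71,  98]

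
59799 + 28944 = 88743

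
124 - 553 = -429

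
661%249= 163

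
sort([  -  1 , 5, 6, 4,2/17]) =[ - 1, 2/17, 4,5 , 6 ] 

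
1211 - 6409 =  - 5198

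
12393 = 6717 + 5676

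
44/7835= 44/7835 = 0.01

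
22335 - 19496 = 2839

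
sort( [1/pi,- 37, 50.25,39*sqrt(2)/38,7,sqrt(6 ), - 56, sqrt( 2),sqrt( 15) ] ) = [ - 56,-37,1/pi,sqrt( 2), 39*sqrt( 2)/38,sqrt(6), sqrt( 15), 7, 50.25]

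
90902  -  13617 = 77285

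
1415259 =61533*23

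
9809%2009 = 1773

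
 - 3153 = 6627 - 9780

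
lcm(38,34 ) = 646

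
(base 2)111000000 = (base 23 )JB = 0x1c0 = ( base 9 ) 547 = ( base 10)448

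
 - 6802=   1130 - 7932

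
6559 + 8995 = 15554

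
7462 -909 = 6553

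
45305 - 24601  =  20704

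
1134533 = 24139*47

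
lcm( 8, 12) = 24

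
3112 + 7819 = 10931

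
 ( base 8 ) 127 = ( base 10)87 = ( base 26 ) 39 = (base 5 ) 322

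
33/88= 3/8 = 0.38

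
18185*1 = 18185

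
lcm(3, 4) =12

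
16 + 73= 89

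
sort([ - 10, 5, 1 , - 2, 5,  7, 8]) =[ -10, - 2, 1, 5,5,7, 8]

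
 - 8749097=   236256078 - 245005175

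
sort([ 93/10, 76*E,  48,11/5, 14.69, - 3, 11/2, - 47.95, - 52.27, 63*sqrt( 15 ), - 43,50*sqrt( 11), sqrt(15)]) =[ - 52.27,  -  47.95,-43, - 3 , 11/5, sqrt( 15 ), 11/2, 93/10 , 14.69, 48,50*sqrt( 11 ), 76 * E, 63*sqrt( 15 )] 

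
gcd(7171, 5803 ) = 1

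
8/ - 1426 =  - 4/713= - 0.01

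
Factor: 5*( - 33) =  - 3^1*5^1*11^1= - 165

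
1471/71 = 20 + 51/71 =20.72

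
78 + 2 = 80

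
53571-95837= -42266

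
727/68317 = 727/68317= 0.01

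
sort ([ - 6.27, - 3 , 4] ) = [ - 6.27,-3,4]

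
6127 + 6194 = 12321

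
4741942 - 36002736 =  -31260794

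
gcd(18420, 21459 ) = 3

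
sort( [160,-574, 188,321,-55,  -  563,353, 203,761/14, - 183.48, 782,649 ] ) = [-574, - 563 ,  -  183.48,-55,761/14,160,188,203,  321,353, 649,782 ] 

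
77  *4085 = 314545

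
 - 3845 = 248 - 4093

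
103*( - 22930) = -2361790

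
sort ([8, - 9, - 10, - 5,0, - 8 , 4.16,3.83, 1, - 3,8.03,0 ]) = [ - 10, -9, - 8,-5, -3 , 0, 0,1, 3.83,  4.16,8, 8.03 ]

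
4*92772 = 371088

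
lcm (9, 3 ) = 9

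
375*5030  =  1886250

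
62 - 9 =53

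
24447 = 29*843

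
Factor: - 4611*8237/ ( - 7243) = 37980807/7243 = 3^1*29^1*53^1*7243^( - 1 )*8237^1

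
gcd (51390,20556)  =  10278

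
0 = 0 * 27412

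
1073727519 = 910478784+163248735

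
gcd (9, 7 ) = 1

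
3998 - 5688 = - 1690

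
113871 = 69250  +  44621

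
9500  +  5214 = 14714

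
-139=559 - 698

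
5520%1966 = 1588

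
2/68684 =1/34342 = 0.00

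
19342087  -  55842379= -36500292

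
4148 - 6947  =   -2799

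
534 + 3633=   4167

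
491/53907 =491/53907 = 0.01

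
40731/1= 40731 = 40731.00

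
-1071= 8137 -9208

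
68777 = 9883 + 58894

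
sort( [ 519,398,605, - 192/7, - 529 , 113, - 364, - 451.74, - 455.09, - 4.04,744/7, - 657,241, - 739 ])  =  [ - 739, - 657, -529, - 455.09 , - 451.74, - 364, - 192/7, - 4.04,  744/7,113, 241,398,519, 605 ] 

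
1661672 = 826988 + 834684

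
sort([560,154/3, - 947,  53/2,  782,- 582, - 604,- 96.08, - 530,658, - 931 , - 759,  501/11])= [ - 947,-931, - 759, - 604, - 582, - 530 , - 96.08, 53/2,501/11,  154/3,  560,  658,782 ] 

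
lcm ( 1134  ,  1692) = 106596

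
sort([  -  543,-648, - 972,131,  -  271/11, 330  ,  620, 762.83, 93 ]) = [ - 972,-648,  -  543,  -  271/11, 93 , 131, 330, 620, 762.83 ]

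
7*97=679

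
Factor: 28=2^2*7^1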